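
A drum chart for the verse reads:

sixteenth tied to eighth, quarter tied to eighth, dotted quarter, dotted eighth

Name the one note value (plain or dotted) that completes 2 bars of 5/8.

2 bars of 5/8 = 20 sixteenth notes.
Express everything in sixteenth notes: sixteenth tied to eighth (sixteenth + eighth) = 3; quarter tied to eighth (quarter + eighth) = 6; dotted quarter = 6; dotted eighth = 3.
Total: 3 + 6 + 6 + 3 = 18.
Remaining: 20 − 18 = 2 sixteenth notes, which is a eighth note.

eighth note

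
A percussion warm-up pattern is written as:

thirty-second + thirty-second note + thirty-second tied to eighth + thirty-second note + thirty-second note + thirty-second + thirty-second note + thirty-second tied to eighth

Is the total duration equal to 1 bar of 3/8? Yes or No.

No

One bar of 3/8 = 12 thirty-second notes.
Express everything in thirty-second notes: thirty-second = 1; thirty-second note = 1; thirty-second tied to eighth (thirty-second + eighth) = 5; thirty-second note = 1; thirty-second note = 1; thirty-second = 1; thirty-second note = 1; thirty-second tied to eighth (thirty-second + eighth) = 5.
Sum: 1 + 1 + 5 + 1 + 1 + 1 + 1 + 5 = 16.
16 exceeds 12, so the answer is No.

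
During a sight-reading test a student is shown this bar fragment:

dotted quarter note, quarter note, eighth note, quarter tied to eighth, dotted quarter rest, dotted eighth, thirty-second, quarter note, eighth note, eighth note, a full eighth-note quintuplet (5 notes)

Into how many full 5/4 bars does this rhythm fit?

2

One bar of 5/4 = 40 thirty-second notes.
Working in thirty-second notes: dotted quarter note = 12; quarter note = 8; eighth note = 4; quarter tied to eighth (quarter + eighth) = 12; dotted quarter rest = 12; dotted eighth = 6; thirty-second = 1; quarter note = 8; eighth note = 4; eighth note = 4; a full eighth-note quintuplet (5 notes) (five quintuplet eighths span one half) = 16.
Altogether 12 + 8 + 4 + 12 + 12 + 6 + 1 + 8 + 4 + 4 + 16 = 87.
87 ÷ 40 = 2 complete bars with 7 left over.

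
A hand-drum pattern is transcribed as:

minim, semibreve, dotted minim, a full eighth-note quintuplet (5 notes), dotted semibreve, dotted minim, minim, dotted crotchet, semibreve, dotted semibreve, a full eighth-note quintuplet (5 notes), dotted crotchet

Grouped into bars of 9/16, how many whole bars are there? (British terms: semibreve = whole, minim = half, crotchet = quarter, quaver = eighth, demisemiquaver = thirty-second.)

One bar of 9/16 = 9 sixteenth notes.
Express everything in sixteenth notes: minim = 8; semibreve = 16; dotted minim = 12; a full eighth-note quintuplet (5 notes) (five quintuplet eighths span one half) = 8; dotted semibreve = 24; dotted minim = 12; minim = 8; dotted crotchet = 6; semibreve = 16; dotted semibreve = 24; a full eighth-note quintuplet (5 notes) (five quintuplet eighths span one half) = 8; dotted crotchet = 6.
Total: 8 + 16 + 12 + 8 + 24 + 12 + 8 + 6 + 16 + 24 + 8 + 6 = 148.
148 ÷ 9 = 16 complete bars with 4 left over.

16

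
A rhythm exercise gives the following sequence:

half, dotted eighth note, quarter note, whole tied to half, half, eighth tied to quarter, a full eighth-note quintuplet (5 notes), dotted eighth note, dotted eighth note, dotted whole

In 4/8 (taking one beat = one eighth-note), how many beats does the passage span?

One eighth-note beat = 2 sixteenth notes.
Convert each value to sixteenth notes: half = 8; dotted eighth note = 3; quarter note = 4; whole tied to half (whole + half) = 24; half = 8; eighth tied to quarter (eighth + quarter) = 6; a full eighth-note quintuplet (5 notes) (five quintuplet eighths span one half) = 8; dotted eighth note = 3; dotted eighth note = 3; dotted whole = 24.
Sum: 8 + 3 + 4 + 24 + 8 + 6 + 8 + 3 + 3 + 24 = 91.
91 ÷ 2 = 45.5 beats.

45.5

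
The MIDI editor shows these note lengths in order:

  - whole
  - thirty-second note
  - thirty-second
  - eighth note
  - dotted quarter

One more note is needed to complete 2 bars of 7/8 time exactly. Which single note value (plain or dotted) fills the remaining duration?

dotted eighth note

2 bars of 7/8 = 56 thirty-second notes.
In thirty-second notes: whole = 32; thirty-second note = 1; thirty-second = 1; eighth note = 4; dotted quarter = 12.
Sum: 32 + 1 + 1 + 4 + 12 = 50.
Remaining: 56 − 50 = 6 thirty-second notes, which is a dotted eighth note.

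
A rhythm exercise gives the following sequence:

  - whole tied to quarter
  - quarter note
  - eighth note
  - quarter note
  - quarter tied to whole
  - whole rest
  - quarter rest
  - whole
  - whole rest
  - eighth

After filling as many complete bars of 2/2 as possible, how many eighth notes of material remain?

4

One bar of 2/2 = 8 eighth notes.
Convert each value to eighth notes: whole tied to quarter (whole + quarter) = 10; quarter note = 2; eighth note = 1; quarter note = 2; quarter tied to whole (quarter + whole) = 10; whole rest = 8; quarter rest = 2; whole = 8; whole rest = 8; eighth = 1.
Total: 10 + 2 + 1 + 2 + 10 + 8 + 2 + 8 + 8 + 1 = 52.
52 ÷ 8 = 6 complete bars with 4 eighth notes remaining.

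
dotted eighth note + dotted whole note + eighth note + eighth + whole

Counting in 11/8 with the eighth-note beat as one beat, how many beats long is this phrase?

23.5

One eighth-note beat = 2 sixteenth notes.
Each duration in sixteenth notes: dotted eighth note = 3; dotted whole note = 24; eighth note = 2; eighth = 2; whole = 16.
Sum: 3 + 24 + 2 + 2 + 16 = 47.
47 ÷ 2 = 23.5 beats.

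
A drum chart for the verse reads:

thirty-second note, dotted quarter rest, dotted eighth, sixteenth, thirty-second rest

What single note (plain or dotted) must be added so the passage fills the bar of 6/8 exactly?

sixteenth note

The bar of 6/8 = 24 thirty-second notes.
Each duration in thirty-second notes: thirty-second note = 1; dotted quarter rest = 12; dotted eighth = 6; sixteenth = 2; thirty-second rest = 1.
Adding: 1 + 12 + 6 + 2 + 1 = 22.
Remaining: 24 − 22 = 2 thirty-second notes, which is a sixteenth note.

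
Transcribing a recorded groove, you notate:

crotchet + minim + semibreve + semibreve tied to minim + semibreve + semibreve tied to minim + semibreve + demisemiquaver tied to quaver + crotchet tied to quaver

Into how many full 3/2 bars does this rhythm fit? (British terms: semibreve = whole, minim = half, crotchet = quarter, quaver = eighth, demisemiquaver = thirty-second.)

4

One bar of 3/2 = 48 thirty-second notes.
In thirty-second notes: crotchet = 8; minim = 16; semibreve = 32; semibreve tied to minim (semibreve + minim) = 48; semibreve = 32; semibreve tied to minim (semibreve + minim) = 48; semibreve = 32; demisemiquaver tied to quaver (demisemiquaver + quaver) = 5; crotchet tied to quaver (crotchet + quaver) = 12.
Sum: 8 + 16 + 32 + 48 + 32 + 48 + 32 + 5 + 12 = 233.
233 ÷ 48 = 4 complete bars with 41 left over.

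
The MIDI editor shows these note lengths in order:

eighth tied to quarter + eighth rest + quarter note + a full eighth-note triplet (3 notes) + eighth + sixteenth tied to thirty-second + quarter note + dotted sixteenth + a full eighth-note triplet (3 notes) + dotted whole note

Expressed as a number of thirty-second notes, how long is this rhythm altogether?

Each duration in thirty-second notes: eighth tied to quarter (eighth + quarter) = 12; eighth rest = 4; quarter note = 8; a full eighth-note triplet (3 notes) (three triplet eighths span one quarter) = 8; eighth = 4; sixteenth tied to thirty-second (sixteenth + thirty-second) = 3; quarter note = 8; dotted sixteenth = 3; a full eighth-note triplet (3 notes) (three triplet eighths span one quarter) = 8; dotted whole note = 48.
Adding: 12 + 4 + 8 + 8 + 4 + 3 + 8 + 3 + 8 + 48 = 106 thirty-second notes.

106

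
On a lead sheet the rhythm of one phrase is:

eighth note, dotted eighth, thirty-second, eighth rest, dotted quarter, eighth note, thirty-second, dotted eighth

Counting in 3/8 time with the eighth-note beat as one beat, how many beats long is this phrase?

9.5

One eighth-note beat = 4 thirty-second notes.
Express everything in thirty-second notes: eighth note = 4; dotted eighth = 6; thirty-second = 1; eighth rest = 4; dotted quarter = 12; eighth note = 4; thirty-second = 1; dotted eighth = 6.
Sum: 4 + 6 + 1 + 4 + 12 + 4 + 1 + 6 = 38.
38 ÷ 4 = 9.5 beats.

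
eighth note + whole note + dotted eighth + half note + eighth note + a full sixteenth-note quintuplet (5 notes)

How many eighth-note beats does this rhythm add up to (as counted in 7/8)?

One eighth-note beat = 2 sixteenth notes.
Express everything in sixteenth notes: eighth note = 2; whole note = 16; dotted eighth = 3; half note = 8; eighth note = 2; a full sixteenth-note quintuplet (5 notes) (five quintuplet sixteenths span one quarter) = 4.
Altogether 2 + 16 + 3 + 8 + 2 + 4 = 35.
35 ÷ 2 = 17.5 beats.

17.5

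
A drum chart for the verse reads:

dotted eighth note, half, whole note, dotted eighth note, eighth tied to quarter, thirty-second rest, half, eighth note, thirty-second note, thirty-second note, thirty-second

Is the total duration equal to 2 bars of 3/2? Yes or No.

Yes

One bar of 3/2 = 48 thirty-second notes, so 2 bars = 96.
Each duration in thirty-second notes: dotted eighth note = 6; half = 16; whole note = 32; dotted eighth note = 6; eighth tied to quarter (eighth + quarter) = 12; thirty-second rest = 1; half = 16; eighth note = 4; thirty-second note = 1; thirty-second note = 1; thirty-second = 1.
Adding: 6 + 16 + 32 + 6 + 12 + 1 + 16 + 4 + 1 + 1 + 1 = 96.
96 equals 96, so the answer is Yes.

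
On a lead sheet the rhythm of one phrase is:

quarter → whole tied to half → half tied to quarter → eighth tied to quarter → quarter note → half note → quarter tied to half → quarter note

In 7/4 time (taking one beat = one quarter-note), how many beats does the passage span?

18.5

One quarter-note beat = 2 eighth notes.
Each duration in eighth notes: quarter = 2; whole tied to half (whole + half) = 12; half tied to quarter (half + quarter) = 6; eighth tied to quarter (eighth + quarter) = 3; quarter note = 2; half note = 4; quarter tied to half (quarter + half) = 6; quarter note = 2.
Adding: 2 + 12 + 6 + 3 + 2 + 4 + 6 + 2 = 37.
37 ÷ 2 = 18.5 beats.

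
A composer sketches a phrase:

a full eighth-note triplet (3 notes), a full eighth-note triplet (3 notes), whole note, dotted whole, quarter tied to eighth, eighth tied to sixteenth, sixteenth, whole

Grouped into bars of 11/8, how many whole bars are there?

3

One bar of 11/8 = 22 sixteenth notes.
Convert each value to sixteenth notes: a full eighth-note triplet (3 notes) (three triplet eighths span one quarter) = 4; a full eighth-note triplet (3 notes) (three triplet eighths span one quarter) = 4; whole note = 16; dotted whole = 24; quarter tied to eighth (quarter + eighth) = 6; eighth tied to sixteenth (eighth + sixteenth) = 3; sixteenth = 1; whole = 16.
Altogether 4 + 4 + 16 + 24 + 6 + 3 + 1 + 16 = 74.
74 ÷ 22 = 3 complete bars with 8 left over.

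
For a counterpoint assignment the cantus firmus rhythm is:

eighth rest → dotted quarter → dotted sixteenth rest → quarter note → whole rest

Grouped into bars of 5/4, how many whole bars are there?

1

One bar of 5/4 = 40 thirty-second notes.
Express everything in thirty-second notes: eighth rest = 4; dotted quarter = 12; dotted sixteenth rest = 3; quarter note = 8; whole rest = 32.
Altogether 4 + 12 + 3 + 8 + 32 = 59.
59 ÷ 40 = 1 complete bar with 19 left over.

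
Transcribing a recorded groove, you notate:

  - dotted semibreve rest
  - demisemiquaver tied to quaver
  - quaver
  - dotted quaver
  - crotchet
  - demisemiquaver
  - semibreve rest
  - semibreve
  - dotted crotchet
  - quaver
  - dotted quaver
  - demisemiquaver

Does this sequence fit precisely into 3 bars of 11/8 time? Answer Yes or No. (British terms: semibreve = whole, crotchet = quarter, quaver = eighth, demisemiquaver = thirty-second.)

No

One bar of 11/8 = 44 thirty-second notes, so 3 bars = 132.
Working in thirty-second notes: dotted semibreve rest = 48; demisemiquaver tied to quaver (demisemiquaver + quaver) = 5; quaver = 4; dotted quaver = 6; crotchet = 8; demisemiquaver = 1; semibreve rest = 32; semibreve = 32; dotted crotchet = 12; quaver = 4; dotted quaver = 6; demisemiquaver = 1.
Sum: 48 + 5 + 4 + 6 + 8 + 1 + 32 + 32 + 12 + 4 + 6 + 1 = 159.
159 exceeds 132, so the answer is No.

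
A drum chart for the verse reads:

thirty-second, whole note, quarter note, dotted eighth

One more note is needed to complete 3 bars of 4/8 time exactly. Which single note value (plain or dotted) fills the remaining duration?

3 bars of 4/8 = 48 thirty-second notes.
Convert each value to thirty-second notes: thirty-second = 1; whole note = 32; quarter note = 8; dotted eighth = 6.
Adding: 1 + 32 + 8 + 6 = 47.
Remaining: 48 − 47 = 1 thirty-second note, which is a thirty-second note.

thirty-second note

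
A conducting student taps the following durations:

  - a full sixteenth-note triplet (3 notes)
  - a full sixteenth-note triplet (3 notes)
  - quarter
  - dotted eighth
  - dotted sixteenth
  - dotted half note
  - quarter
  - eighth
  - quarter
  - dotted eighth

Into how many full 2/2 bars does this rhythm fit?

One bar of 2/2 = 32 thirty-second notes.
In thirty-second notes: a full sixteenth-note triplet (3 notes) (three triplet sixteenths span one eighth) = 4; a full sixteenth-note triplet (3 notes) (three triplet sixteenths span one eighth) = 4; quarter = 8; dotted eighth = 6; dotted sixteenth = 3; dotted half note = 24; quarter = 8; eighth = 4; quarter = 8; dotted eighth = 6.
Sum: 4 + 4 + 8 + 6 + 3 + 24 + 8 + 4 + 8 + 6 = 75.
75 ÷ 32 = 2 complete bars with 11 left over.

2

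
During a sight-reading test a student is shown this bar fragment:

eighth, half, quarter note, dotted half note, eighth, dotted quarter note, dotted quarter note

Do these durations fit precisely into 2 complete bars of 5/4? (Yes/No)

Yes

One bar of 5/4 = 10 eighth notes, so 2 bars = 20.
Convert each value to eighth notes: eighth = 1; half = 4; quarter note = 2; dotted half note = 6; eighth = 1; dotted quarter note = 3; dotted quarter note = 3.
Adding: 1 + 4 + 2 + 6 + 1 + 3 + 3 = 20.
20 equals 20, so the answer is Yes.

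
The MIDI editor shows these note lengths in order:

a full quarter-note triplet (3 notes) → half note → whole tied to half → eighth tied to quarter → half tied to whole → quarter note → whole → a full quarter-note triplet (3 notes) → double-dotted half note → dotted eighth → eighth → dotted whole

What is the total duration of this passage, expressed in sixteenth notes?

141

Each duration in sixteenth notes: a full quarter-note triplet (3 notes) (three triplet quarters span one half) = 8; half note = 8; whole tied to half (whole + half) = 24; eighth tied to quarter (eighth + quarter) = 6; half tied to whole (half + whole) = 24; quarter note = 4; whole = 16; a full quarter-note triplet (3 notes) (three triplet quarters span one half) = 8; double-dotted half note = 14; dotted eighth = 3; eighth = 2; dotted whole = 24.
Total: 8 + 8 + 24 + 6 + 24 + 4 + 16 + 8 + 14 + 3 + 2 + 24 = 141 sixteenth notes.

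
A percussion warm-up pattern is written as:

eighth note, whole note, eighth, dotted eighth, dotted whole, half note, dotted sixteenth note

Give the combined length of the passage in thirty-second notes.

In thirty-second notes: eighth note = 4; whole note = 32; eighth = 4; dotted eighth = 6; dotted whole = 48; half note = 16; dotted sixteenth note = 3.
Sum: 4 + 32 + 4 + 6 + 48 + 16 + 3 = 113 thirty-second notes.

113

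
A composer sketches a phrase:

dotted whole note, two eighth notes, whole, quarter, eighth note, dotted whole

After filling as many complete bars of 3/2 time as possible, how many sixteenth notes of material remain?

One bar of 3/2 = 12 eighth notes.
Express everything in eighth notes: dotted whole note = 12; eighth note = 1; eighth note = 1; whole = 8; quarter = 2; eighth note = 1; dotted whole = 12.
Adding: 12 + 1 + 1 + 8 + 2 + 1 + 12 = 37.
37 ÷ 12 = 3 complete bars with 1 eighth note remaining = 2 sixteenth notes.

2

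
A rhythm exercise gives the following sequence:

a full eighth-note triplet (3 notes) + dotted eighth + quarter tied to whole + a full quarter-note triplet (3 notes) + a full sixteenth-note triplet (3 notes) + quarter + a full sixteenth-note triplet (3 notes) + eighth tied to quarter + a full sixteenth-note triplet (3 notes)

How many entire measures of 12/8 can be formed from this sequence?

One bar of 12/8 = 24 sixteenth notes.
Express everything in sixteenth notes: a full eighth-note triplet (3 notes) (three triplet eighths span one quarter) = 4; dotted eighth = 3; quarter tied to whole (quarter + whole) = 20; a full quarter-note triplet (3 notes) (three triplet quarters span one half) = 8; a full sixteenth-note triplet (3 notes) (three triplet sixteenths span one eighth) = 2; quarter = 4; a full sixteenth-note triplet (3 notes) (three triplet sixteenths span one eighth) = 2; eighth tied to quarter (eighth + quarter) = 6; a full sixteenth-note triplet (3 notes) (three triplet sixteenths span one eighth) = 2.
Altogether 4 + 3 + 20 + 8 + 2 + 4 + 2 + 6 + 2 = 51.
51 ÷ 24 = 2 complete bars with 3 left over.

2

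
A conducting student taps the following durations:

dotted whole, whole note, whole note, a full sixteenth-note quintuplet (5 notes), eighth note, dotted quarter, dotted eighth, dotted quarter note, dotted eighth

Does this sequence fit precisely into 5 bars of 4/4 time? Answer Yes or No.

Yes

One bar of 4/4 = 16 sixteenth notes, so 5 bars = 80.
Convert each value to sixteenth notes: dotted whole = 24; whole note = 16; whole note = 16; a full sixteenth-note quintuplet (5 notes) (five quintuplet sixteenths span one quarter) = 4; eighth note = 2; dotted quarter = 6; dotted eighth = 3; dotted quarter note = 6; dotted eighth = 3.
Adding: 24 + 16 + 16 + 4 + 2 + 6 + 3 + 6 + 3 = 80.
80 equals 80, so the answer is Yes.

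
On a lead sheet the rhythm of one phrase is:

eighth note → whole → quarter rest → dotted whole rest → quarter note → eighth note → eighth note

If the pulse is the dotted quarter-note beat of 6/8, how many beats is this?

One dotted quarter-note beat = 3 eighth notes.
Working in eighth notes: eighth note = 1; whole = 8; quarter rest = 2; dotted whole rest = 12; quarter note = 2; eighth note = 1; eighth note = 1.
Altogether 1 + 8 + 2 + 12 + 2 + 1 + 1 = 27.
27 ÷ 3 = 9 beats.

9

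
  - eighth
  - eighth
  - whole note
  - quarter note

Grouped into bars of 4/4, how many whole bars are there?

1

One bar of 4/4 = 8 eighth notes.
In eighth notes: eighth = 1; eighth = 1; whole note = 8; quarter note = 2.
Total: 1 + 1 + 8 + 2 = 12.
12 ÷ 8 = 1 complete bar with 4 left over.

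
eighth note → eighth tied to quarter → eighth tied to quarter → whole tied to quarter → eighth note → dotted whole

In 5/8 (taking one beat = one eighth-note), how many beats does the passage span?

30

One eighth-note beat = 2 sixteenth notes.
Convert each value to sixteenth notes: eighth note = 2; eighth tied to quarter (eighth + quarter) = 6; eighth tied to quarter (eighth + quarter) = 6; whole tied to quarter (whole + quarter) = 20; eighth note = 2; dotted whole = 24.
Total: 2 + 6 + 6 + 20 + 2 + 24 = 60.
60 ÷ 2 = 30 beats.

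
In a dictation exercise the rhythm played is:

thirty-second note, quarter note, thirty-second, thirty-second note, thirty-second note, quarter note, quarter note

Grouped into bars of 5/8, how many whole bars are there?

1

One bar of 5/8 = 20 thirty-second notes.
In thirty-second notes: thirty-second note = 1; quarter note = 8; thirty-second = 1; thirty-second note = 1; thirty-second note = 1; quarter note = 8; quarter note = 8.
Total: 1 + 8 + 1 + 1 + 1 + 8 + 8 = 28.
28 ÷ 20 = 1 complete bar with 8 left over.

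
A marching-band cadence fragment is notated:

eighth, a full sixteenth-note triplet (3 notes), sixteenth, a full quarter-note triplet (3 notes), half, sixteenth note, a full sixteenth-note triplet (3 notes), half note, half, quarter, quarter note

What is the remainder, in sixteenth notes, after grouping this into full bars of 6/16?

One bar of 6/16 = 6 sixteenth notes.
Express everything in sixteenth notes: eighth = 2; a full sixteenth-note triplet (3 notes) (three triplet sixteenths span one eighth) = 2; sixteenth = 1; a full quarter-note triplet (3 notes) (three triplet quarters span one half) = 8; half = 8; sixteenth note = 1; a full sixteenth-note triplet (3 notes) (three triplet sixteenths span one eighth) = 2; half note = 8; half = 8; quarter = 4; quarter note = 4.
Sum: 2 + 2 + 1 + 8 + 8 + 1 + 2 + 8 + 8 + 4 + 4 = 48.
48 ÷ 6 = 8 complete bars with 0 sixteenth notes remaining.

0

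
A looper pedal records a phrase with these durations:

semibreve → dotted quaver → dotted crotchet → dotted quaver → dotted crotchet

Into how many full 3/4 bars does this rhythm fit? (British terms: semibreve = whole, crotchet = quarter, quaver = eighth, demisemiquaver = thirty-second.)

One bar of 3/4 = 12 sixteenth notes.
Express everything in sixteenth notes: semibreve = 16; dotted quaver = 3; dotted crotchet = 6; dotted quaver = 3; dotted crotchet = 6.
Adding: 16 + 3 + 6 + 3 + 6 = 34.
34 ÷ 12 = 2 complete bars with 10 left over.

2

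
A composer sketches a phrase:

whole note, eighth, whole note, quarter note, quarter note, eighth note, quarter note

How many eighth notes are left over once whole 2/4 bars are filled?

0

One bar of 2/4 = 4 eighth notes.
Each duration in eighth notes: whole note = 8; eighth = 1; whole note = 8; quarter note = 2; quarter note = 2; eighth note = 1; quarter note = 2.
Altogether 8 + 1 + 8 + 2 + 2 + 1 + 2 = 24.
24 ÷ 4 = 6 complete bars with 0 eighth notes remaining.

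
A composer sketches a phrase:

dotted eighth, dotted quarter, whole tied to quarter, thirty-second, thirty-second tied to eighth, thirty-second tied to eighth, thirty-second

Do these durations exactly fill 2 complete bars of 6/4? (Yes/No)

One bar of 6/4 = 48 thirty-second notes, so 2 bars = 96.
Express everything in thirty-second notes: dotted eighth = 6; dotted quarter = 12; whole tied to quarter (whole + quarter) = 40; thirty-second = 1; thirty-second tied to eighth (thirty-second + eighth) = 5; thirty-second tied to eighth (thirty-second + eighth) = 5; thirty-second = 1.
Sum: 6 + 12 + 40 + 1 + 5 + 5 + 1 = 70.
70 falls short of 96, so the answer is No.

No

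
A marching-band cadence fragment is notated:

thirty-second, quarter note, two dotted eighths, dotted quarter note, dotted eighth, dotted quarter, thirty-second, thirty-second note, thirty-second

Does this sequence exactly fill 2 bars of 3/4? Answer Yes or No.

No

One bar of 3/4 = 24 thirty-second notes, so 2 bars = 48.
Each duration in thirty-second notes: thirty-second = 1; quarter note = 8; dotted eighth = 6; dotted eighth = 6; dotted quarter note = 12; dotted eighth = 6; dotted quarter = 12; thirty-second = 1; thirty-second note = 1; thirty-second = 1.
Adding: 1 + 8 + 6 + 6 + 12 + 6 + 12 + 1 + 1 + 1 = 54.
54 exceeds 48, so the answer is No.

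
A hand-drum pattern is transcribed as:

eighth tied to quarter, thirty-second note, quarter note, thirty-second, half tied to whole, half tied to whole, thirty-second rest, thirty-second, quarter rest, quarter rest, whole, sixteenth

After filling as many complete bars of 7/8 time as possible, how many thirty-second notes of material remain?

2

One bar of 7/8 = 28 thirty-second notes.
Each duration in thirty-second notes: eighth tied to quarter (eighth + quarter) = 12; thirty-second note = 1; quarter note = 8; thirty-second = 1; half tied to whole (half + whole) = 48; half tied to whole (half + whole) = 48; thirty-second rest = 1; thirty-second = 1; quarter rest = 8; quarter rest = 8; whole = 32; sixteenth = 2.
Total: 12 + 1 + 8 + 1 + 48 + 48 + 1 + 1 + 8 + 8 + 32 + 2 = 170.
170 ÷ 28 = 6 complete bars with 2 thirty-second notes remaining.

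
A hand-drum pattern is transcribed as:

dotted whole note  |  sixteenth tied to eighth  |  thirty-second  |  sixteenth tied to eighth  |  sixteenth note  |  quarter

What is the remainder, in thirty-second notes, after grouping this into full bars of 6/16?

11

One bar of 6/16 = 12 thirty-second notes.
Each duration in thirty-second notes: dotted whole note = 48; sixteenth tied to eighth (sixteenth + eighth) = 6; thirty-second = 1; sixteenth tied to eighth (sixteenth + eighth) = 6; sixteenth note = 2; quarter = 8.
Adding: 48 + 6 + 1 + 6 + 2 + 8 = 71.
71 ÷ 12 = 5 complete bars with 11 thirty-second notes remaining.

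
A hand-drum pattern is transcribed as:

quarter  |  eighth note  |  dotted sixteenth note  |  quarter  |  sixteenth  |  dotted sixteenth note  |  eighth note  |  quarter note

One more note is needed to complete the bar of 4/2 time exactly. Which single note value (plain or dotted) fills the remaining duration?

The bar of 4/2 = 64 thirty-second notes.
In thirty-second notes: quarter = 8; eighth note = 4; dotted sixteenth note = 3; quarter = 8; sixteenth = 2; dotted sixteenth note = 3; eighth note = 4; quarter note = 8.
Adding: 8 + 4 + 3 + 8 + 2 + 3 + 4 + 8 = 40.
Remaining: 64 − 40 = 24 thirty-second notes, which is a dotted half note.

dotted half note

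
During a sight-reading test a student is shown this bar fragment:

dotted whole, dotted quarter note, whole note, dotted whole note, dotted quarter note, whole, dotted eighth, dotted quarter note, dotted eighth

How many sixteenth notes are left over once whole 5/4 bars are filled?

One bar of 5/4 = 20 sixteenth notes.
Express everything in sixteenth notes: dotted whole = 24; dotted quarter note = 6; whole note = 16; dotted whole note = 24; dotted quarter note = 6; whole = 16; dotted eighth = 3; dotted quarter note = 6; dotted eighth = 3.
Total: 24 + 6 + 16 + 24 + 6 + 16 + 3 + 6 + 3 = 104.
104 ÷ 20 = 5 complete bars with 4 sixteenth notes remaining.

4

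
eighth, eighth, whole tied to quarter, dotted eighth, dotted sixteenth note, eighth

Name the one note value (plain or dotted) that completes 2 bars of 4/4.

2 bars of 4/4 = 64 thirty-second notes.
Each duration in thirty-second notes: eighth = 4; eighth = 4; whole tied to quarter (whole + quarter) = 40; dotted eighth = 6; dotted sixteenth note = 3; eighth = 4.
Sum: 4 + 4 + 40 + 6 + 3 + 4 = 61.
Remaining: 64 − 61 = 3 thirty-second notes, which is a dotted sixteenth note.

dotted sixteenth note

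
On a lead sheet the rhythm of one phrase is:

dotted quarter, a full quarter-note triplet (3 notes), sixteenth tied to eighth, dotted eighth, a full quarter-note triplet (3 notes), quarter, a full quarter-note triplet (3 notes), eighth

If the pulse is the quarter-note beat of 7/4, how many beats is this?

One quarter-note beat = 4 sixteenth notes.
In sixteenth notes: dotted quarter = 6; a full quarter-note triplet (3 notes) (three triplet quarters span one half) = 8; sixteenth tied to eighth (sixteenth + eighth) = 3; dotted eighth = 3; a full quarter-note triplet (3 notes) (three triplet quarters span one half) = 8; quarter = 4; a full quarter-note triplet (3 notes) (three triplet quarters span one half) = 8; eighth = 2.
Altogether 6 + 8 + 3 + 3 + 8 + 4 + 8 + 2 = 42.
42 ÷ 4 = 10.5 beats.

10.5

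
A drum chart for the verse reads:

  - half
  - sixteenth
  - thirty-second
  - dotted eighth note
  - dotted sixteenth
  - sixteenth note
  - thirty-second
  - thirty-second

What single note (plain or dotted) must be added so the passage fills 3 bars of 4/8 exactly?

half note

3 bars of 4/8 = 48 thirty-second notes.
Convert each value to thirty-second notes: half = 16; sixteenth = 2; thirty-second = 1; dotted eighth note = 6; dotted sixteenth = 3; sixteenth note = 2; thirty-second = 1; thirty-second = 1.
Sum: 16 + 2 + 1 + 6 + 3 + 2 + 1 + 1 = 32.
Remaining: 48 − 32 = 16 thirty-second notes, which is a half note.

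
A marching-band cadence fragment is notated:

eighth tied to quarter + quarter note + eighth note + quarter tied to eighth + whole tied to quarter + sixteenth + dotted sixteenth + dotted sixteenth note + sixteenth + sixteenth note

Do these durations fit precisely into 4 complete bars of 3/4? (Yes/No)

No

One bar of 3/4 = 24 thirty-second notes, so 4 bars = 96.
Express everything in thirty-second notes: eighth tied to quarter (eighth + quarter) = 12; quarter note = 8; eighth note = 4; quarter tied to eighth (quarter + eighth) = 12; whole tied to quarter (whole + quarter) = 40; sixteenth = 2; dotted sixteenth = 3; dotted sixteenth note = 3; sixteenth = 2; sixteenth note = 2.
Altogether 12 + 8 + 4 + 12 + 40 + 2 + 3 + 3 + 2 + 2 = 88.
88 falls short of 96, so the answer is No.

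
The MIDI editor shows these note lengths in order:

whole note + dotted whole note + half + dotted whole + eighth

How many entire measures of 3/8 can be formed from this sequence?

One bar of 3/8 = 3 eighth notes.
Convert each value to eighth notes: whole note = 8; dotted whole note = 12; half = 4; dotted whole = 12; eighth = 1.
Altogether 8 + 12 + 4 + 12 + 1 = 37.
37 ÷ 3 = 12 complete bars with 1 left over.

12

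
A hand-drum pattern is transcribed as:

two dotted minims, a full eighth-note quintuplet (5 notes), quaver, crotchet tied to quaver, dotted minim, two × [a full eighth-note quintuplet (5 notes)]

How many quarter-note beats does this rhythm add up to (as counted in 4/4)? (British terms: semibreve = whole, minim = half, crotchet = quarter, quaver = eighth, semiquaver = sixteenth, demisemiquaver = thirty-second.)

One quarter-note beat = 2 eighth notes.
Each duration in eighth notes: dotted minim = 6; dotted minim = 6; a full eighth-note quintuplet (5 notes) (five quintuplet eighths span one half) = 4; quaver = 1; crotchet tied to quaver (crotchet + quaver) = 3; dotted minim = 6; a full eighth-note quintuplet (5 notes) (five quintuplet eighths span one half) = 4; a full eighth-note quintuplet (5 notes) (five quintuplet eighths span one half) = 4.
Adding: 6 + 6 + 4 + 1 + 3 + 6 + 4 + 4 = 34.
34 ÷ 2 = 17 beats.

17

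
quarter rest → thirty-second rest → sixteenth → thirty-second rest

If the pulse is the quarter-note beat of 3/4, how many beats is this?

One quarter-note beat = 8 thirty-second notes.
Each duration in thirty-second notes: quarter rest = 8; thirty-second rest = 1; sixteenth = 2; thirty-second rest = 1.
Adding: 8 + 1 + 2 + 1 = 12.
12 ÷ 8 = 1.5 beats.

1.5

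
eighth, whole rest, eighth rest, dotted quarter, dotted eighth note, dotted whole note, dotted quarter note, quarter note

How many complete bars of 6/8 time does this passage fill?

5

One bar of 6/8 = 12 sixteenth notes.
Working in sixteenth notes: eighth = 2; whole rest = 16; eighth rest = 2; dotted quarter = 6; dotted eighth note = 3; dotted whole note = 24; dotted quarter note = 6; quarter note = 4.
Adding: 2 + 16 + 2 + 6 + 3 + 24 + 6 + 4 = 63.
63 ÷ 12 = 5 complete bars with 3 left over.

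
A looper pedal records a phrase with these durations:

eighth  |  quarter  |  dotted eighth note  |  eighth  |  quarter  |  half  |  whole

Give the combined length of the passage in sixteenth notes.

In sixteenth notes: eighth = 2; quarter = 4; dotted eighth note = 3; eighth = 2; quarter = 4; half = 8; whole = 16.
Total: 2 + 4 + 3 + 2 + 4 + 8 + 16 = 39 sixteenth notes.

39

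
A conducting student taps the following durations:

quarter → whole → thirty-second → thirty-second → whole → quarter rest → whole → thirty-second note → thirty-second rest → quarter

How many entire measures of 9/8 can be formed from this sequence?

3

One bar of 9/8 = 36 thirty-second notes.
Working in thirty-second notes: quarter = 8; whole = 32; thirty-second = 1; thirty-second = 1; whole = 32; quarter rest = 8; whole = 32; thirty-second note = 1; thirty-second rest = 1; quarter = 8.
Sum: 8 + 32 + 1 + 1 + 32 + 8 + 32 + 1 + 1 + 8 = 124.
124 ÷ 36 = 3 complete bars with 16 left over.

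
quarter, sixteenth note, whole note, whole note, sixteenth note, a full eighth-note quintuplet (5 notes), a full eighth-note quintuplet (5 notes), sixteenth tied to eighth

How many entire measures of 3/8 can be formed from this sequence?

9

One bar of 3/8 = 6 sixteenth notes.
Express everything in sixteenth notes: quarter = 4; sixteenth note = 1; whole note = 16; whole note = 16; sixteenth note = 1; a full eighth-note quintuplet (5 notes) (five quintuplet eighths span one half) = 8; a full eighth-note quintuplet (5 notes) (five quintuplet eighths span one half) = 8; sixteenth tied to eighth (sixteenth + eighth) = 3.
Total: 4 + 1 + 16 + 16 + 1 + 8 + 8 + 3 = 57.
57 ÷ 6 = 9 complete bars with 3 left over.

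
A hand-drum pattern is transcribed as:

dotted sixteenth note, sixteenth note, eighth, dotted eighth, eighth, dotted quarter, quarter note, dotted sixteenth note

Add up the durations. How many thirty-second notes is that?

Express everything in thirty-second notes: dotted sixteenth note = 3; sixteenth note = 2; eighth = 4; dotted eighth = 6; eighth = 4; dotted quarter = 12; quarter note = 8; dotted sixteenth note = 3.
Total: 3 + 2 + 4 + 6 + 4 + 12 + 8 + 3 = 42 thirty-second notes.

42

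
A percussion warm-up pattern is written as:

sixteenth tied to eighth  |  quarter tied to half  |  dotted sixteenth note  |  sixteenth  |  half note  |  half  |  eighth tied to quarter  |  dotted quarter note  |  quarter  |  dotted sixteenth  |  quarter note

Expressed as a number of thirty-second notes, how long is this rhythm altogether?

110

Working in thirty-second notes: sixteenth tied to eighth (sixteenth + eighth) = 6; quarter tied to half (quarter + half) = 24; dotted sixteenth note = 3; sixteenth = 2; half note = 16; half = 16; eighth tied to quarter (eighth + quarter) = 12; dotted quarter note = 12; quarter = 8; dotted sixteenth = 3; quarter note = 8.
Sum: 6 + 24 + 3 + 2 + 16 + 16 + 12 + 12 + 8 + 3 + 8 = 110 thirty-second notes.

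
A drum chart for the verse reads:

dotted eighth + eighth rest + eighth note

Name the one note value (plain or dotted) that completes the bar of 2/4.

The bar of 2/4 = 8 sixteenth notes.
Each duration in sixteenth notes: dotted eighth = 3; eighth rest = 2; eighth note = 2.
Sum: 3 + 2 + 2 = 7.
Remaining: 8 − 7 = 1 sixteenth note, which is a sixteenth note.

sixteenth note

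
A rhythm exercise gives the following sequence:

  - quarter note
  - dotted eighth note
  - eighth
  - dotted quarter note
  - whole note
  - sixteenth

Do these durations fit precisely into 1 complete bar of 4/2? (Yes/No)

Yes

One bar of 4/2 = 32 sixteenth notes.
In sixteenth notes: quarter note = 4; dotted eighth note = 3; eighth = 2; dotted quarter note = 6; whole note = 16; sixteenth = 1.
Altogether 4 + 3 + 2 + 6 + 16 + 1 = 32.
32 equals 32, so the answer is Yes.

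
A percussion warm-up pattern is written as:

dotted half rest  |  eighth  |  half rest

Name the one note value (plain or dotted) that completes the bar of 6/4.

The bar of 6/4 = 12 eighth notes.
Working in eighth notes: dotted half rest = 6; eighth = 1; half rest = 4.
Adding: 6 + 1 + 4 = 11.
Remaining: 12 − 11 = 1 eighth note, which is a eighth note.

eighth note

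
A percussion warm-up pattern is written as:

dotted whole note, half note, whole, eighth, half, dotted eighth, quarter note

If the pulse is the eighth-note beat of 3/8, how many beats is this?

One eighth-note beat = 2 sixteenth notes.
Each duration in sixteenth notes: dotted whole note = 24; half note = 8; whole = 16; eighth = 2; half = 8; dotted eighth = 3; quarter note = 4.
Adding: 24 + 8 + 16 + 2 + 8 + 3 + 4 = 65.
65 ÷ 2 = 32.5 beats.

32.5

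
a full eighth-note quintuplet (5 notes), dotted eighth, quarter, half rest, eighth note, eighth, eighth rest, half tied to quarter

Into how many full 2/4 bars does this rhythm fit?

One bar of 2/4 = 8 sixteenth notes.
Working in sixteenth notes: a full eighth-note quintuplet (5 notes) (five quintuplet eighths span one half) = 8; dotted eighth = 3; quarter = 4; half rest = 8; eighth note = 2; eighth = 2; eighth rest = 2; half tied to quarter (half + quarter) = 12.
Adding: 8 + 3 + 4 + 8 + 2 + 2 + 2 + 12 = 41.
41 ÷ 8 = 5 complete bars with 1 left over.

5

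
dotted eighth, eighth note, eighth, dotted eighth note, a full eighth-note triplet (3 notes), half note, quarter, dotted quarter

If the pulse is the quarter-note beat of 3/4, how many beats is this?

8

One quarter-note beat = 4 sixteenth notes.
In sixteenth notes: dotted eighth = 3; eighth note = 2; eighth = 2; dotted eighth note = 3; a full eighth-note triplet (3 notes) (three triplet eighths span one quarter) = 4; half note = 8; quarter = 4; dotted quarter = 6.
Total: 3 + 2 + 2 + 3 + 4 + 8 + 4 + 6 = 32.
32 ÷ 4 = 8 beats.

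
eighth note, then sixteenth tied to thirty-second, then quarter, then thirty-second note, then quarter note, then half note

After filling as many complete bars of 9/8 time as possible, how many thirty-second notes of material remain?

One bar of 9/8 = 36 thirty-second notes.
Each duration in thirty-second notes: eighth note = 4; sixteenth tied to thirty-second (sixteenth + thirty-second) = 3; quarter = 8; thirty-second note = 1; quarter note = 8; half note = 16.
Altogether 4 + 3 + 8 + 1 + 8 + 16 = 40.
40 ÷ 36 = 1 complete bar with 4 thirty-second notes remaining.

4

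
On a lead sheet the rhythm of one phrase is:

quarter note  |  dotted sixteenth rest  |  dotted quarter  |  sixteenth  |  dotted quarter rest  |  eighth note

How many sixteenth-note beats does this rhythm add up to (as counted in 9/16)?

20.5

One sixteenth-note beat = 2 thirty-second notes.
Express everything in thirty-second notes: quarter note = 8; dotted sixteenth rest = 3; dotted quarter = 12; sixteenth = 2; dotted quarter rest = 12; eighth note = 4.
Sum: 8 + 3 + 12 + 2 + 12 + 4 = 41.
41 ÷ 2 = 20.5 beats.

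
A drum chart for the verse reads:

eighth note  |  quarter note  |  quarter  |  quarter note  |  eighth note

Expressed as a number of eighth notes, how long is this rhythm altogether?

8

Express everything in eighth notes: eighth note = 1; quarter note = 2; quarter = 2; quarter note = 2; eighth note = 1.
Sum: 1 + 2 + 2 + 2 + 1 = 8 eighth notes.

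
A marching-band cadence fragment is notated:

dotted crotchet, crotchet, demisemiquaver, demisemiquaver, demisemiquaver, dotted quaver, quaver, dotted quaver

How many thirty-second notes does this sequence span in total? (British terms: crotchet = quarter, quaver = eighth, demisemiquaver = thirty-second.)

39

Convert each value to thirty-second notes: dotted crotchet = 12; crotchet = 8; demisemiquaver = 1; demisemiquaver = 1; demisemiquaver = 1; dotted quaver = 6; quaver = 4; dotted quaver = 6.
Altogether 12 + 8 + 1 + 1 + 1 + 6 + 4 + 6 = 39 thirty-second notes.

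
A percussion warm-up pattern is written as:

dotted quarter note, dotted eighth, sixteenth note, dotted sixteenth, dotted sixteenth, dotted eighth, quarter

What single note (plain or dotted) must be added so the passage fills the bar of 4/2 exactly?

The bar of 4/2 = 64 thirty-second notes.
Each duration in thirty-second notes: dotted quarter note = 12; dotted eighth = 6; sixteenth note = 2; dotted sixteenth = 3; dotted sixteenth = 3; dotted eighth = 6; quarter = 8.
Altogether 12 + 6 + 2 + 3 + 3 + 6 + 8 = 40.
Remaining: 64 − 40 = 24 thirty-second notes, which is a dotted half note.

dotted half note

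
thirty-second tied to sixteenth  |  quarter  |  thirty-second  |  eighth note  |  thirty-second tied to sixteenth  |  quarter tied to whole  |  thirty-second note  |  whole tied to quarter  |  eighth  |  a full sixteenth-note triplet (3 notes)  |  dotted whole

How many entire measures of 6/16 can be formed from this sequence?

One bar of 6/16 = 12 thirty-second notes.
Working in thirty-second notes: thirty-second tied to sixteenth (thirty-second + sixteenth) = 3; quarter = 8; thirty-second = 1; eighth note = 4; thirty-second tied to sixteenth (thirty-second + sixteenth) = 3; quarter tied to whole (quarter + whole) = 40; thirty-second note = 1; whole tied to quarter (whole + quarter) = 40; eighth = 4; a full sixteenth-note triplet (3 notes) (three triplet sixteenths span one eighth) = 4; dotted whole = 48.
Total: 3 + 8 + 1 + 4 + 3 + 40 + 1 + 40 + 4 + 4 + 48 = 156.
156 ÷ 12 = 13 complete bars with 0 left over.

13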